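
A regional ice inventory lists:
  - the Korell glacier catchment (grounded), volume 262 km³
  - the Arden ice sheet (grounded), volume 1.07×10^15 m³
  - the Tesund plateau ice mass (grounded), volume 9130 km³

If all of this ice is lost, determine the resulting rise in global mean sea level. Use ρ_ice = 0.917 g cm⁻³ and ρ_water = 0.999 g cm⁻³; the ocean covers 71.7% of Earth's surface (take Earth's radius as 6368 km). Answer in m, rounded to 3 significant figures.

≈ 2.71 m

Korell: 262 km³ × (917/999) = 240.5 km³ of water.
Arden: 1.07×10^15 m³ × (917/999) = 9.822×10^14 m³ of water.
Tesund: 9130 km³ × (917/999) = 8381 km³ of water.
Total added water ≈ 9.908×10^14 m³ over 3.65×10^14 m² → Δh = 2.71 m.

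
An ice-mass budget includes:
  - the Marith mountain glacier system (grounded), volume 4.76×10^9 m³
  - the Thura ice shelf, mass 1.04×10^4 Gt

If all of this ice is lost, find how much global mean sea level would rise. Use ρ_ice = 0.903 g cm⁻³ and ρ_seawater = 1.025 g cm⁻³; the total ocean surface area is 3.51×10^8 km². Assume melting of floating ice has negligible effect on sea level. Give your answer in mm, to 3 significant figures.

Marith: 4.76×10^9 m³ × (903/1025) = 4.193×10^9 m³ of water.
The Thura ice shelf is floating and already displaces its own weight of water, so its melt adds essentially nothing to sea level.
Total added water ≈ 4.193×10^9 m³ over 3.51×10^14 m² → Δh = 1.19×10^-5 m = 0.0119 mm.

≈ 0.0119 mm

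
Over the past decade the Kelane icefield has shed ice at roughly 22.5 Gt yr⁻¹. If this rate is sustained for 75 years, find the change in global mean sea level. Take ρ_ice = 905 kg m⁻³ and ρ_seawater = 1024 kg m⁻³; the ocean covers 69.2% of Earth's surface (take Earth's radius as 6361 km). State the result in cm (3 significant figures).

≈ 0.468 cm

Total mass lost = 22.5 Gt/yr × 75 yr = 1688 Gt = 1.688×10^15 kg.
ρ_w = 1024 kg m⁻³, so water volume = 1.688×10^15 / 1024 = 1.648×10^12 m³.
Δh = 1.648×10^12 / 3.52×10^14 = 4.68×10^-3 m = 0.468 cm.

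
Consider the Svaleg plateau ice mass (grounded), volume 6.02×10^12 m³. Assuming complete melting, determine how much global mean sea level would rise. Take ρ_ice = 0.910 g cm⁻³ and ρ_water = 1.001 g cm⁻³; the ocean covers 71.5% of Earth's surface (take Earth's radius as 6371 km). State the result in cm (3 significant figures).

≈ 1.50 cm

Svaleg: 6.02×10^12 m³ × (910/1001) = 5.473×10^12 m³ of water.
Spread over 3.65×10^14 m² of ocean, Δh = 5.473×10^12 / 3.65×10^14 = 0.0150 m = 1.50 cm.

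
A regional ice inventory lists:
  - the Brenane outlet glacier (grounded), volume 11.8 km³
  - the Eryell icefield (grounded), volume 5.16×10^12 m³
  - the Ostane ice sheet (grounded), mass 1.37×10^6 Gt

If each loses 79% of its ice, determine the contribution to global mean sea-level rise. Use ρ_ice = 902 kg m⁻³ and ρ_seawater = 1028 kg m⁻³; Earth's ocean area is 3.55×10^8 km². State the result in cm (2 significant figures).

≈ 300 cm

Brenane: 0.79 × 11.8 km³ × (902/1028) = 8.179 km³ of water.
Eryell: 0.79 × 5.16×10^12 m³ × (902/1028) = 3.577×10^12 m³ of water.
Ostane: 0.79 × 1.37×10^6 Gt = 1.082×10^18 kg; dividing by ρ_w = 1028 kg m⁻³ gives 1.053×10^15 m³ of water.
Total added water ≈ 1.056×10^15 m³ over 3.55×10^14 m² → Δh = 2.98 m = 300 cm.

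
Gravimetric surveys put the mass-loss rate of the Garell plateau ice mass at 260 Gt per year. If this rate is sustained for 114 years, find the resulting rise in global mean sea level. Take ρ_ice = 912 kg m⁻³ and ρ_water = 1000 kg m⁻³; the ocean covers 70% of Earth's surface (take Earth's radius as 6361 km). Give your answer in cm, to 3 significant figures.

≈ 8.33 cm

Total mass lost = 260 Gt/yr × 114 yr = 2.964×10^4 Gt = 2.964×10^16 kg.
ρ_w = 1000 kg m⁻³, so water volume = 2.964×10^16 / 1000 = 2.964×10^13 m³.
Δh = 2.964×10^13 / 3.56×10^14 = 0.0833 m = 8.33 cm.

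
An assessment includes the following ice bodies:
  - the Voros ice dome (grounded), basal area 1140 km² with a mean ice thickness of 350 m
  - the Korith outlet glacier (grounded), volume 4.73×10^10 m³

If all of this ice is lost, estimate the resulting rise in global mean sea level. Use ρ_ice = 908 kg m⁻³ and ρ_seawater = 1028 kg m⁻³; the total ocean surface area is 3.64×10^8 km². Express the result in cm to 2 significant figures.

Voros: ice volume = 1140 km² × 350 m = 399.0 km³; 399.0 × (908/1028) = 352.4 km³ of water.
Korith: 4.73×10^10 m³ × (908/1028) = 4.178×10^10 m³ of water.
Total added water ≈ 3.942×10^11 m³ over 3.64×10^14 m² → Δh = 1.08×10^-3 m = 0.11 cm.

≈ 0.11 cm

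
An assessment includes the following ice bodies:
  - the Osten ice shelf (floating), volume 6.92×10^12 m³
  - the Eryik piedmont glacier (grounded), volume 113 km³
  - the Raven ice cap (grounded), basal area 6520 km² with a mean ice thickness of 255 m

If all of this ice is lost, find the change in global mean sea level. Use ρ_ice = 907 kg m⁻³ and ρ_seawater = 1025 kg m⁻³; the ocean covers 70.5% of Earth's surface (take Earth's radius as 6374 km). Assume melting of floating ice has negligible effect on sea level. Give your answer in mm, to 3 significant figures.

The Osten ice shelf is floating and already displaces its own weight of water, so its melt adds essentially nothing to sea level.
Eryik: 113 km³ × (907/1025) = 99.99 km³ of water.
Raven: ice volume = 6520 km² × 255 m = 1663 km³; 1663 × (907/1025) = 1471 km³ of water.
Total added water ≈ 1.571×10^12 m³ over 3.60×10^14 m² → Δh = 4.37×10^-3 m = 4.37 mm.

≈ 4.37 mm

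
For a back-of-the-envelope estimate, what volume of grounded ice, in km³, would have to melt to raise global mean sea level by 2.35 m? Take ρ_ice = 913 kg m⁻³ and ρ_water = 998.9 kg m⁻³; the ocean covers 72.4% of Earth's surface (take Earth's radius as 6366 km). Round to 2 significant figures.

≈ 9.5×10^5 km³

Required water volume = Δh × A = 2.35 m × 3.69×10^14 m² = 8.665×10^14 m³ = 8.665×10^5 km³.
Ice volume = water volume × ρ_w/ρ_ice = 8.665×10^5 × 998.9/913 = 9.5×10^5 km³.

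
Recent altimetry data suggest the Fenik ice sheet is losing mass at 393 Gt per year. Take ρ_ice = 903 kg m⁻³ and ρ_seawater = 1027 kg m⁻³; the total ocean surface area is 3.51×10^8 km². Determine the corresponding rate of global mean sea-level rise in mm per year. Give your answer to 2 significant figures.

ρ_w = 1027 kg m⁻³. Annual water volume added = 393 Gt / ρ_w = 3.930×10^14 kg / 1027 kg m⁻³ = 3.827×10^11 m³.
Δh per year = 3.827×10^11 / 3.51×10^14 = 1.09×10^-3 m = 1.1 mm.

≈ 1.1 mm/yr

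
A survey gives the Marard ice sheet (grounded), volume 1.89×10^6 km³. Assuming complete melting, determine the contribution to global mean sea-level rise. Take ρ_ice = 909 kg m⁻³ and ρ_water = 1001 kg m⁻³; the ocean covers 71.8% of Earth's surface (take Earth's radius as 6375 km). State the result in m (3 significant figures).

≈ 4.68 m

Marard: 1.89×10^6 km³ × (909/1001) = 1.716×10^6 km³ of water.
Spread over 3.67×10^14 m² of ocean, Δh = 1.716×10^15 / 3.67×10^14 = 4.68 m.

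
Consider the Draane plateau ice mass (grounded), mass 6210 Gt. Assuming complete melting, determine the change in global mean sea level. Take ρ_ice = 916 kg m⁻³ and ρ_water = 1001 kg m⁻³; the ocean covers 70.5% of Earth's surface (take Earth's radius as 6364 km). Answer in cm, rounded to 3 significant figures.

Draane: 6210 Gt = 6.210×10^15 kg; dividing by ρ_w = 1001 kg m⁻³ gives 6.204×10^12 m³ of water.
Spread over 3.59×10^14 m² of ocean, Δh = 6.204×10^12 / 3.59×10^14 = 0.0173 m = 1.73 cm.

≈ 1.73 cm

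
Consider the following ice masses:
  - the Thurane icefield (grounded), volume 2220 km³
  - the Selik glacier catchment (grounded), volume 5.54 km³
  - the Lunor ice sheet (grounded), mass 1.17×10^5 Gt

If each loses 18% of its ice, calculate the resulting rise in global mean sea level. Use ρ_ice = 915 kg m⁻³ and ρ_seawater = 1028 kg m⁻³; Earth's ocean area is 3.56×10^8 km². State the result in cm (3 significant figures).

≈ 5.85 cm

Thurane: 0.18 × 2220 km³ × (915/1028) = 355.7 km³ of water.
Selik: 0.18 × 5.54 km³ × (915/1028) = 0.8876 km³ of water.
Lunor: 0.18 × 1.17×10^5 Gt = 2.106×10^16 kg; dividing by ρ_w = 1028 kg m⁻³ gives 2.049×10^13 m³ of water.
Total added water ≈ 2.084×10^13 m³ over 3.56×10^14 m² → Δh = 0.0585 m = 5.85 cm.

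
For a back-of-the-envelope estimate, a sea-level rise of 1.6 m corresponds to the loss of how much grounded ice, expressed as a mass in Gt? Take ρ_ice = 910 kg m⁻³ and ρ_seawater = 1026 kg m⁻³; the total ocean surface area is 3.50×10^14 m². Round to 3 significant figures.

≈ 5.75×10^5 Gt

Required water volume = Δh × A = 1.6 m × 3.50×10^14 m² = 5.600×10^14 m³.
ρ_w = 1026 kg m⁻³, so the mass of water = 5.600×10^14 m³ × 1026 kg m⁻³ = 5.746×10^17 kg = 5.75×10^5 Gt (and the same mass of ice, by conservation).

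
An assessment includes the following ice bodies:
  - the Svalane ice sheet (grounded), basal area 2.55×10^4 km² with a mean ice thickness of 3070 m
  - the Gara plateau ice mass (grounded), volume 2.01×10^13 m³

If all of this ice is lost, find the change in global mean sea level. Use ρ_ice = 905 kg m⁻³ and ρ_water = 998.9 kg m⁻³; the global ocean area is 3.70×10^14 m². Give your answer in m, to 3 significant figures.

≈ 0.241 m

Svalane: ice volume = 2.55×10^4 km² × 3070 m = 7.828×10^4 km³; 7.828×10^4 × (905/998.9) = 7.093×10^4 km³ of water.
Gara: 2.01×10^13 m³ × (905/998.9) = 1.821×10^13 m³ of water.
Total added water ≈ 8.914×10^13 m³ over 3.70×10^14 m² → Δh = 0.241 m.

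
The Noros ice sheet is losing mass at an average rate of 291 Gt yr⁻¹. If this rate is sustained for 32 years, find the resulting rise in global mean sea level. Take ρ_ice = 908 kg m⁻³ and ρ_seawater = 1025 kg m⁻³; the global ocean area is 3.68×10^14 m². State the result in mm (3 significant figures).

Total mass lost = 291 Gt/yr × 32 yr = 9312 Gt = 9.312×10^15 kg.
ρ_w = 1025 kg m⁻³, so water volume = 9.312×10^15 / 1025 = 9.085×10^12 m³.
Δh = 9.085×10^12 / 3.68×10^14 = 0.0247 m = 24.7 mm.

≈ 24.7 mm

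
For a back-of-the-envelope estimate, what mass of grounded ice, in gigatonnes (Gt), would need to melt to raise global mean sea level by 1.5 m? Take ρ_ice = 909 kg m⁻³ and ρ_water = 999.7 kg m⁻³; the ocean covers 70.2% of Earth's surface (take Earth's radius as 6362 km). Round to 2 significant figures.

Required water volume = Δh × A = 1.5 m × 3.57×10^14 m² = 5.356×10^14 m³.
ρ_w = 999.7 kg m⁻³, so the mass of water = 5.356×10^14 m³ × 999.7 kg m⁻³ = 5.354×10^17 kg = 5.4×10^5 Gt (and the same mass of ice, by conservation).

≈ 5.4×10^5 Gt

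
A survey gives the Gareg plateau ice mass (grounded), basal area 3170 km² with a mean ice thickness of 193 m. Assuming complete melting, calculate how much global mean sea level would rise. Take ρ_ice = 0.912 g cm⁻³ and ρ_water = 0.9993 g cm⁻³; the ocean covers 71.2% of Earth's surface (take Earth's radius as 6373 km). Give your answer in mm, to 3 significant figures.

Gareg: ice volume = 3170 km² × 193 m = 611.8 km³; 611.8 × (912/999.3) = 558.4 km³ of water.
Spread over 3.63×10^14 m² of ocean, Δh = 5.584×10^11 / 3.63×10^14 = 1.54×10^-3 m = 1.54 mm.

≈ 1.54 mm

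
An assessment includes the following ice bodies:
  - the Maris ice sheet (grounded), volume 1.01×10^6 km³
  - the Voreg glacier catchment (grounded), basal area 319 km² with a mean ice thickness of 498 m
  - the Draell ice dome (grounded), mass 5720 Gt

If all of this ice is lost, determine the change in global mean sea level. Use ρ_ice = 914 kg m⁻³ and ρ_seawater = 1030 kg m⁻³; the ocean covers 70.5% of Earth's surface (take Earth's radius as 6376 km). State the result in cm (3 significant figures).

Maris: 1.01×10^6 km³ × (914/1030) = 8.963×10^5 km³ of water.
Voreg: ice volume = 319 km² × 498 m = 158.9 km³; 158.9 × (914/1030) = 141.0 km³ of water.
Draell: 5720 Gt = 5.720×10^15 kg; dividing by ρ_w = 1030 kg m⁻³ gives 5.553×10^12 m³ of water.
Total added water ≈ 9.019×10^14 m³ over 3.60×10^14 m² → Δh = 2.50 m = 250 cm.

≈ 250 cm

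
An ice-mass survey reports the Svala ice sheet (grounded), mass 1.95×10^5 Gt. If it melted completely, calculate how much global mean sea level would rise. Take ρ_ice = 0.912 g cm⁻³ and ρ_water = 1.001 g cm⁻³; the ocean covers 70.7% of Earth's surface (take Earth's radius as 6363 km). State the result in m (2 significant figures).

Svala: 1.95×10^5 Gt = 1.950×10^17 kg; dividing by ρ_w = 1.001 g cm⁻³ = 1001 kg m⁻³ gives 1.948×10^14 m³ of water.
Spread over 3.60×10^14 m² of ocean, Δh = 1.948×10^14 / 3.60×10^14 = 0.542 m.

≈ 0.54 m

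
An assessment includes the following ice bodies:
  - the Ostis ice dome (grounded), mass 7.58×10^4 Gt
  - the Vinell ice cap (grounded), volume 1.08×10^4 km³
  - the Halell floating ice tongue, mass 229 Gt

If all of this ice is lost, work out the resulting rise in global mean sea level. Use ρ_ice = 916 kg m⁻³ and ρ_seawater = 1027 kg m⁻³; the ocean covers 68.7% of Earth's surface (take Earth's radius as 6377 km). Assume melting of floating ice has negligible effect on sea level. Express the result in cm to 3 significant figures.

Ostis: 7.58×10^4 Gt = 7.580×10^16 kg; dividing by ρ_w = 1027 kg m⁻³ gives 7.381×10^13 m³ of water.
Vinell: 1.08×10^4 km³ × (916/1027) = 9633 km³ of water.
The Halell floating ice tongue is floating and already displaces its own weight of water, so its melt adds essentially nothing to sea level.
Total added water ≈ 8.344×10^13 m³ over 3.51×10^14 m² → Δh = 0.238 m = 23.8 cm.

≈ 23.8 cm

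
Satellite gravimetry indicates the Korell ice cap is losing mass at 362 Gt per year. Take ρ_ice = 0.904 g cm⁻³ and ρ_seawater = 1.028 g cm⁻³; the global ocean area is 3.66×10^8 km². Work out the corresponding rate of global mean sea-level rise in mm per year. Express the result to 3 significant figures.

ρ_w = 1.028 g cm⁻³ = 1028 kg m⁻³. Annual water volume added = 362 Gt / ρ_w = 3.620×10^14 kg / 1028 kg m⁻³ = 3.521×10^11 m³.
Δh per year = 3.521×10^11 / 3.66×10^14 = 9.62×10^-4 m = 0.962 mm.

≈ 0.962 mm/yr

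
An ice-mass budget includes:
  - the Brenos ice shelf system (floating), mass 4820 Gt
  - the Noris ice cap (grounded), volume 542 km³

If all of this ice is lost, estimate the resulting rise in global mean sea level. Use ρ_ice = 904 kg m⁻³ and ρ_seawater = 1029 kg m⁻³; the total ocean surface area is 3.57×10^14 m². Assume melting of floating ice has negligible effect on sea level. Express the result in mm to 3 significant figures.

≈ 1.33 mm

The Brenos ice shelf system is floating and already displaces its own weight of water, so its melt adds essentially nothing to sea level.
Noris: 542 km³ × (904/1029) = 476.2 km³ of water.
Total added water ≈ 4.762×10^11 m³ over 3.57×10^14 m² → Δh = 1.33×10^-3 m = 1.33 mm.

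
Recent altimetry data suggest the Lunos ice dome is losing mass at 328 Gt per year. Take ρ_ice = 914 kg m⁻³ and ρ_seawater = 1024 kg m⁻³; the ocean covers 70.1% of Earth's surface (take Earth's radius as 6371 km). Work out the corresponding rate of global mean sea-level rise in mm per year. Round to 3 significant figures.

ρ_w = 1024 kg m⁻³. Annual water volume added = 328 Gt / ρ_w = 3.280×10^14 kg / 1024 kg m⁻³ = 3.203×10^11 m³.
Δh per year = 3.203×10^11 / 3.58×10^14 = 8.96×10^-4 m = 0.896 mm.

≈ 0.896 mm/yr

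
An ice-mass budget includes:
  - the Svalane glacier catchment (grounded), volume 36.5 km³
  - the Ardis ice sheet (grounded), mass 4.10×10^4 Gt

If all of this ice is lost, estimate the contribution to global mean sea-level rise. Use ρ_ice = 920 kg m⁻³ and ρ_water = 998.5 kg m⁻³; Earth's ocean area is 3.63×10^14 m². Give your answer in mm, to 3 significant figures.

Svalane: 36.5 km³ × (920/998.5) = 33.63 km³ of water.
Ardis: 4.10×10^4 Gt = 4.100×10^16 kg; dividing by ρ_w = 998.5 kg m⁻³ gives 4.106×10^13 m³ of water.
Total added water ≈ 4.110×10^13 m³ over 3.63×10^14 m² → Δh = 0.113 m = 113 mm.

≈ 113 mm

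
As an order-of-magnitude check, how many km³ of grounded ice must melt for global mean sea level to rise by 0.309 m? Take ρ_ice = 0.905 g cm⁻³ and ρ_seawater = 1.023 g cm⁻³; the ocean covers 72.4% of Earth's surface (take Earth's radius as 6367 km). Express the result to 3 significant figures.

Required water volume = Δh × A = 0.309 m × 3.69×10^14 m² = 1.140×10^14 m³ = 1.140×10^5 km³.
Ice volume = water volume × ρ_w/ρ_ice = 1.140×10^5 × 1023/905 = 1.29×10^5 km³.

≈ 1.29×10^5 km³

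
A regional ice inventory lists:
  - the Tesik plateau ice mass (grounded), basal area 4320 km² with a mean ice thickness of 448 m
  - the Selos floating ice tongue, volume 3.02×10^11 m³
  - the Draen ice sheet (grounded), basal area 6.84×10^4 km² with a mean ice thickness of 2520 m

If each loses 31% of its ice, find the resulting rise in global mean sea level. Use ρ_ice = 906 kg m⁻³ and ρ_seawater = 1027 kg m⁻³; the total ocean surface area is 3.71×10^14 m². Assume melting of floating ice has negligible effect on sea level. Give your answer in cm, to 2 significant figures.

≈ 13 cm

Tesik: ice volume = 4320 km² × 448 m = 1935 km³; 0.31 × 1935 × (906/1027) = 529.3 km³ of water.
The Selos floating ice tongue is floating and already displaces its own weight of water, so its melt adds essentially nothing to sea level.
Draen: ice volume = 6.84×10^4 km² × 2520 m = 1.724×10^5 km³; 0.31 × 1.724×10^5 × (906/1027) = 4.714×10^4 km³ of water.
Total added water ≈ 4.767×10^13 m³ over 3.71×10^14 m² → Δh = 0.128 m = 13 cm.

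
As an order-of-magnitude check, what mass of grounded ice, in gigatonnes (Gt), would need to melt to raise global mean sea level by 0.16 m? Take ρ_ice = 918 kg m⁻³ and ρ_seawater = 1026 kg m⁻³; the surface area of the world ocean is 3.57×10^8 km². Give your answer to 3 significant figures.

Required water volume = Δh × A = 0.16 m × 3.57×10^14 m² = 5.712×10^13 m³.
ρ_w = 1026 kg m⁻³, so the mass of water = 5.712×10^13 m³ × 1026 kg m⁻³ = 5.861×10^16 kg = 5.86×10^4 Gt (and the same mass of ice, by conservation).

≈ 5.86×10^4 Gt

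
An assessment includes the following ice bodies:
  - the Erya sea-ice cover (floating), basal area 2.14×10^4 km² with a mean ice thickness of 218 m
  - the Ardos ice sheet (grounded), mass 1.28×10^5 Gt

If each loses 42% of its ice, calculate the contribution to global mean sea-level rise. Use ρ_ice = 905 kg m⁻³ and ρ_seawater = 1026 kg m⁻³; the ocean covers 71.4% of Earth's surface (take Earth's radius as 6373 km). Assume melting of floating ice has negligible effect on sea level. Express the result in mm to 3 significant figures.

The Erya sea-ice cover is floating and already displaces its own weight of water, so its melt adds essentially nothing to sea level.
Ardos: 0.42 × 1.28×10^5 Gt = 5.376×10^16 kg; dividing by ρ_w = 1026 kg m⁻³ gives 5.240×10^13 m³ of water.
Total added water ≈ 5.240×10^13 m³ over 3.64×10^14 m² → Δh = 0.144 m = 144 mm.

≈ 144 mm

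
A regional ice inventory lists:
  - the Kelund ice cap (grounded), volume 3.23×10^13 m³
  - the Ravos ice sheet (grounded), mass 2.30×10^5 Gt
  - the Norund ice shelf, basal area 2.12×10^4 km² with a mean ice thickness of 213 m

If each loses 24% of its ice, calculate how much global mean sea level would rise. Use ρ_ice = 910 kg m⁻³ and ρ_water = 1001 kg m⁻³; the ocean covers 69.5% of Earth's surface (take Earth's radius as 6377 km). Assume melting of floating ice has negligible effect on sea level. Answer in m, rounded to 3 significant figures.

≈ 0.175 m

Kelund: 0.24 × 3.23×10^13 m³ × (910/1001) = 7.047×10^12 m³ of water.
Ravos: 0.24 × 2.30×10^5 Gt = 5.520×10^16 kg; dividing by ρ_w = 1001 kg m⁻³ gives 5.514×10^13 m³ of water.
The Norund ice shelf is floating and already displaces its own weight of water, so its melt adds essentially nothing to sea level.
Total added water ≈ 6.219×10^13 m³ over 3.55×10^14 m² → Δh = 0.175 m.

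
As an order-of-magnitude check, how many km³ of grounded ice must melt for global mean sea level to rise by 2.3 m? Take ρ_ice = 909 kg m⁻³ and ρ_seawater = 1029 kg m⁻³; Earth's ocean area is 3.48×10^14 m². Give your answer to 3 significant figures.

≈ 9.06×10^5 km³

Required water volume = Δh × A = 2.3 m × 3.48×10^14 m² = 8.004×10^14 m³ = 8.004×10^5 km³.
Ice volume = water volume × ρ_w/ρ_ice = 8.004×10^5 × 1029/909 = 9.06×10^5 km³.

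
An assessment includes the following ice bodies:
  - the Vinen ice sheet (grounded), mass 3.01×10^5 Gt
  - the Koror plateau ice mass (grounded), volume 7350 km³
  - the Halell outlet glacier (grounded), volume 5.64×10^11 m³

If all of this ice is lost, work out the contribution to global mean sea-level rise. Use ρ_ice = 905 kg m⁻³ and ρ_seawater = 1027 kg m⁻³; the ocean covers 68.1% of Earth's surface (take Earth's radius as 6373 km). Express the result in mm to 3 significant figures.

≈ 863 mm

Vinen: 3.01×10^5 Gt = 3.010×10^17 kg; dividing by ρ_w = 1027 kg m⁻³ gives 2.931×10^14 m³ of water.
Koror: 7350 km³ × (905/1027) = 6477 km³ of water.
Halell: 5.64×10^11 m³ × (905/1027) = 4.970×10^11 m³ of water.
Total added water ≈ 3.001×10^14 m³ over 3.48×10^14 m² → Δh = 0.863 m = 863 mm.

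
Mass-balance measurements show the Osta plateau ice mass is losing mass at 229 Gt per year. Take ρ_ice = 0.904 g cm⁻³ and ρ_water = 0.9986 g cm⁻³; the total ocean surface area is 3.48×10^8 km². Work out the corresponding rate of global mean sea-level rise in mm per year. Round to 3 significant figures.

≈ 0.659 mm/yr

ρ_w = 0.9986 g cm⁻³ = 998.6 kg m⁻³. Annual water volume added = 229 Gt / ρ_w = 2.290×10^14 kg / 998.6 kg m⁻³ = 2.293×10^11 m³.
Δh per year = 2.293×10^11 / 3.48×10^14 = 6.59×10^-4 m = 0.659 mm.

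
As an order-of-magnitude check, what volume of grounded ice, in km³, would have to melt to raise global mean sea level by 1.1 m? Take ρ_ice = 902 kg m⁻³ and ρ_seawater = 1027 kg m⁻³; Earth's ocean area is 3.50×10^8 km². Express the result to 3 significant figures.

Required water volume = Δh × A = 1.1 m × 3.50×10^14 m² = 3.850×10^14 m³ = 3.850×10^5 km³.
Ice volume = water volume × ρ_w/ρ_ice = 3.850×10^5 × 1027/902 = 4.38×10^5 km³.

≈ 4.38×10^5 km³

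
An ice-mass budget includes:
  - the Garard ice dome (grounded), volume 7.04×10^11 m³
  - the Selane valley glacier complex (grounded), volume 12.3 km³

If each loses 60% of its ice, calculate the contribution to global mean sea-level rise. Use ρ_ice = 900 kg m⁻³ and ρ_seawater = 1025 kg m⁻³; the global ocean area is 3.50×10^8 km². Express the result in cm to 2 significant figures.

≈ 0.11 cm

Garard: 0.6 × 7.04×10^11 m³ × (900/1025) = 3.709×10^11 m³ of water.
Selane: 0.6 × 12.3 km³ × (900/1025) = 6.480 km³ of water.
Total added water ≈ 3.774×10^11 m³ over 3.50×10^14 m² → Δh = 1.08×10^-3 m = 0.11 cm.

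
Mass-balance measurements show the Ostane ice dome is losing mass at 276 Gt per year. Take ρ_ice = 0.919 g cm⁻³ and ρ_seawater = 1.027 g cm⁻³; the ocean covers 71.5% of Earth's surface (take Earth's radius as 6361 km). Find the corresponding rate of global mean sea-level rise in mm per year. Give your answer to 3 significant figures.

≈ 0.739 mm/yr

ρ_w = 1.027 g cm⁻³ = 1027 kg m⁻³. Annual water volume added = 276 Gt / ρ_w = 2.760×10^14 kg / 1027 kg m⁻³ = 2.687×10^11 m³.
Δh per year = 2.687×10^11 / 3.64×10^14 = 7.39×10^-4 m = 0.739 mm.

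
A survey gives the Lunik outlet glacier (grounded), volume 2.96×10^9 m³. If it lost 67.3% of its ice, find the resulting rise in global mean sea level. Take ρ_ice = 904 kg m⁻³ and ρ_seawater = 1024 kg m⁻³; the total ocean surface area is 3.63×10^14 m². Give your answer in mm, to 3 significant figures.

Lunik: 0.673 × 2.96×10^9 m³ × (904/1024) = 1.759×10^9 m³ of water.
Spread over 3.63×10^14 m² of ocean, Δh = 1.759×10^9 / 3.63×10^14 = 4.84×10^-6 m = 4.84×10^-3 mm.

≈ 4.84×10^-3 mm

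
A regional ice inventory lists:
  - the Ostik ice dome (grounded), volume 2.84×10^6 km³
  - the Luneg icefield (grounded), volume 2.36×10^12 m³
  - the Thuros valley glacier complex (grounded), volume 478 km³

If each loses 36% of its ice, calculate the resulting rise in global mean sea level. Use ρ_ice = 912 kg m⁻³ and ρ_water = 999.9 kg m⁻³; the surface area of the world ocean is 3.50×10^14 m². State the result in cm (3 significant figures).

Ostik: 0.36 × 2.84×10^6 km³ × (912/999.9) = 9.325×10^5 km³ of water.
Luneg: 0.36 × 2.36×10^12 m³ × (912/999.9) = 7.749×10^11 m³ of water.
Thuros: 0.36 × 478 km³ × (912/999.9) = 157.0 km³ of water.
Total added water ≈ 9.335×10^14 m³ over 3.50×10^14 m² → Δh = 2.67 m = 267 cm.

≈ 267 cm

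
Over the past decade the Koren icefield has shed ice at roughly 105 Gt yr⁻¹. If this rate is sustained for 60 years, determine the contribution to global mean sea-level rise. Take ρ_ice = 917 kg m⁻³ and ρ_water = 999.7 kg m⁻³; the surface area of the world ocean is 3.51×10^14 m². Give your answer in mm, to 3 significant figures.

≈ 18.0 mm

Total mass lost = 105 Gt/yr × 60 yr = 6300 Gt = 6.300×10^15 kg.
ρ_w = 999.7 kg m⁻³, so water volume = 6.300×10^15 / 999.7 = 6.302×10^12 m³.
Δh = 6.302×10^12 / 3.51×10^14 = 0.0180 m = 18.0 mm.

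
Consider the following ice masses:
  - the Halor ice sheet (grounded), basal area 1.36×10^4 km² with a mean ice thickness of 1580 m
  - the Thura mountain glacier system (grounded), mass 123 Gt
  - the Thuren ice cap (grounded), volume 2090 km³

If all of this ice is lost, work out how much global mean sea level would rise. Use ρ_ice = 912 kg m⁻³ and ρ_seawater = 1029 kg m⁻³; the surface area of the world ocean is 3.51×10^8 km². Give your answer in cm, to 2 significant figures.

≈ 6.0 cm

Halor: ice volume = 1.36×10^4 km² × 1580 m = 2.149×10^4 km³; 2.149×10^4 × (912/1029) = 1.904×10^4 km³ of water.
Thura: 123 Gt = 1.230×10^14 kg; dividing by ρ_w = 1029 kg m⁻³ gives 1.195×10^11 m³ of water.
Thuren: 2090 km³ × (912/1029) = 1852 km³ of water.
Total added water ≈ 2.102×10^13 m³ over 3.51×10^14 m² → Δh = 0.0599 m = 6.0 cm.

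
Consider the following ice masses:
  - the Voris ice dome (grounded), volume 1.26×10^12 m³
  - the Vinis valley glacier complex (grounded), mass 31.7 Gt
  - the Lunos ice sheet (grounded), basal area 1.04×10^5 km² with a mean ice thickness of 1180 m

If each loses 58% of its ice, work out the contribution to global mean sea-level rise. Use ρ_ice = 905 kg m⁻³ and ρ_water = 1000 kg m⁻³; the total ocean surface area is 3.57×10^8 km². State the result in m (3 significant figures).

≈ 0.182 m

Voris: 0.58 × 1.26×10^12 m³ × (905/1000) = 6.614×10^11 m³ of water.
Vinis: 0.58 × 31.7 Gt = 1.839×10^13 kg; dividing by ρ_w = 1000 kg m⁻³ gives 1.839×10^10 m³ of water.
Lunos: ice volume = 1.04×10^5 km² × 1180 m = 1.227×10^5 km³; 0.58 × 1.227×10^5 × (905/1000) = 6.442×10^4 km³ of water.
Total added water ≈ 6.510×10^13 m³ over 3.57×10^14 m² → Δh = 0.182 m.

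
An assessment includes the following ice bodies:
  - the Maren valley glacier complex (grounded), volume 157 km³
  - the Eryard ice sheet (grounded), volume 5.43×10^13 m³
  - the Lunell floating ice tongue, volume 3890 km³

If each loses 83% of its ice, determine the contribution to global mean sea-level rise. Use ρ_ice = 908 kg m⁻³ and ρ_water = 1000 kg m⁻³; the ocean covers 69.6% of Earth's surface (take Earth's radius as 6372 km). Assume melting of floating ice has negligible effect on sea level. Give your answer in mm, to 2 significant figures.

≈ 120 mm

Maren: 0.83 × 157 km³ × (908/1000) = 118.3 km³ of water.
Eryard: 0.83 × 5.43×10^13 m³ × (908/1000) = 4.092×10^13 m³ of water.
The Lunell floating ice tongue is floating and already displaces its own weight of water, so its melt adds essentially nothing to sea level.
Total added water ≈ 4.104×10^13 m³ over 3.55×10^14 m² → Δh = 0.116 m = 120 mm.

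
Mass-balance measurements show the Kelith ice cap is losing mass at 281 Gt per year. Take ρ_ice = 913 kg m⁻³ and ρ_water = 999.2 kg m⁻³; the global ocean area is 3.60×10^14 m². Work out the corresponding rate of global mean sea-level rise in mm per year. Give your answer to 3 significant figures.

≈ 0.781 mm/yr

ρ_w = 999.2 kg m⁻³. Annual water volume added = 281 Gt / ρ_w = 2.810×10^14 kg / 999.2 kg m⁻³ = 2.812×10^11 m³.
Δh per year = 2.812×10^11 / 3.60×10^14 = 7.81×10^-4 m = 0.781 mm.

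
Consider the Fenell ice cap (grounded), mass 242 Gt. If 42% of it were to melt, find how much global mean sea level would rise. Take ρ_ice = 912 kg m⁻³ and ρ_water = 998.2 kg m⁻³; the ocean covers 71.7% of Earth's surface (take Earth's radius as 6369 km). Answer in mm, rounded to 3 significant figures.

≈ 0.279 mm

Fenell: 0.42 × 242 Gt = 1.016×10^14 kg; dividing by ρ_w = 998.2 kg m⁻³ gives 1.018×10^11 m³ of water.
Spread over 3.65×10^14 m² of ocean, Δh = 1.018×10^11 / 3.65×10^14 = 2.79×10^-4 m = 0.279 mm.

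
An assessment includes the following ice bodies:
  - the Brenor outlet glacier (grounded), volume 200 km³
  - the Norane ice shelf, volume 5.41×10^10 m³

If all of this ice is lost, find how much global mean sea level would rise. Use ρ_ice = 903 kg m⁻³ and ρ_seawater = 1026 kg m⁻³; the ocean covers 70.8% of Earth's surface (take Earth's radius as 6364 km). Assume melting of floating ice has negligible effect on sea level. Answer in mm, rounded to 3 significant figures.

Brenor: 200 km³ × (903/1026) = 176.0 km³ of water.
The Norane ice shelf is floating and already displaces its own weight of water, so its melt adds essentially nothing to sea level.
Total added water ≈ 1.760×10^11 m³ over 3.60×10^14 m² → Δh = 4.89×10^-4 m = 0.489 mm.

≈ 0.489 mm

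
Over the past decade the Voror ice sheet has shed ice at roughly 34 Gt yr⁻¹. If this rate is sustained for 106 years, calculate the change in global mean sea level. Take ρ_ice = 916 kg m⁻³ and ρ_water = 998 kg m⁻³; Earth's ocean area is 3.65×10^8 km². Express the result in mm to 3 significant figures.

≈ 9.89 mm

Total mass lost = 34 Gt/yr × 106 yr = 3604 Gt = 3.604×10^15 kg.
ρ_w = 998 kg m⁻³, so water volume = 3.604×10^15 / 998 = 3.611×10^12 m³.
Δh = 3.611×10^12 / 3.65×10^14 = 9.89×10^-3 m = 9.89 mm.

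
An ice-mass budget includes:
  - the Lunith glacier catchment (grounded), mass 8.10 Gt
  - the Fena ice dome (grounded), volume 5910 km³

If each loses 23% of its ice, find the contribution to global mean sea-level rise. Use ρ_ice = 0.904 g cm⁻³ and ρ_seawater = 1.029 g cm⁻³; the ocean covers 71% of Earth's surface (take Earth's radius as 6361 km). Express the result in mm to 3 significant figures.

Lunith: 0.23 × 8.10 Gt = 1.863×10^12 kg; dividing by ρ_w = 1.029 g cm⁻³ = 1029 kg m⁻³ gives 1.810×10^9 m³ of water.
Fena: 0.23 × 5910 km³ × (904/1029) = 1194 km³ of water.
Total added water ≈ 1.196×10^12 m³ over 3.61×10^14 m² → Δh = 3.31×10^-3 m = 3.31 mm.

≈ 3.31 mm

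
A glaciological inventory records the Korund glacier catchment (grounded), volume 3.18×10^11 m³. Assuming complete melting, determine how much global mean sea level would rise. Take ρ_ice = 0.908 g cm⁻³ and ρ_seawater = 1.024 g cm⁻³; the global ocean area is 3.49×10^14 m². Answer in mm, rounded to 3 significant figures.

Korund: 3.18×10^11 m³ × (908/1024) = 2.820×10^11 m³ of water.
Spread over 3.49×10^14 m² of ocean, Δh = 2.820×10^11 / 3.49×10^14 = 8.08×10^-4 m = 0.808 mm.

≈ 0.808 mm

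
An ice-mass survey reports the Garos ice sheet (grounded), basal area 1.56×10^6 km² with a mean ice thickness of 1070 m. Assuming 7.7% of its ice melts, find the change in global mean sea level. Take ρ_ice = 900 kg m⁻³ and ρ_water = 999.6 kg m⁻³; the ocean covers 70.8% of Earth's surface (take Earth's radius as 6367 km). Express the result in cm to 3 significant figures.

≈ 32.1 cm

Garos: ice volume = 1.56×10^6 km² × 1070 m = 1.669×10^6 km³; 0.077 × 1.669×10^6 × (900/999.6) = 1.157×10^5 km³ of water.
Spread over 3.61×10^14 m² of ocean, Δh = 1.157×10^14 / 3.61×10^14 = 0.321 m = 32.1 cm.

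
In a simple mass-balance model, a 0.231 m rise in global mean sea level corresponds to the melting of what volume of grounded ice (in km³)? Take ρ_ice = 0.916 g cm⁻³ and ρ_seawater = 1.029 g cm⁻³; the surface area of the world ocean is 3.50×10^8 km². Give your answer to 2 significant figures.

≈ 9.1×10^4 km³

Required water volume = Δh × A = 0.231 m × 3.50×10^14 m² = 8.085×10^13 m³ = 8.085×10^4 km³.
Ice volume = water volume × ρ_w/ρ_ice = 8.085×10^4 × 1029/916 = 9.1×10^4 km³.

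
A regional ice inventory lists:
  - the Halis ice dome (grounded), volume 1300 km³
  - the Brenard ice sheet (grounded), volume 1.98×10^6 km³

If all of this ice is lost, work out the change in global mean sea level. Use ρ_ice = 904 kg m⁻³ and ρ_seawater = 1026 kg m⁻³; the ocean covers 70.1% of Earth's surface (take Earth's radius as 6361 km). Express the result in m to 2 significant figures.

≈ 4.9 m

Halis: 1300 km³ × (904/1026) = 1145 km³ of water.
Brenard: 1.98×10^6 km³ × (904/1026) = 1.745×10^6 km³ of water.
Total added water ≈ 1.746×10^15 m³ over 3.56×10^14 m² → Δh = 4.90 m.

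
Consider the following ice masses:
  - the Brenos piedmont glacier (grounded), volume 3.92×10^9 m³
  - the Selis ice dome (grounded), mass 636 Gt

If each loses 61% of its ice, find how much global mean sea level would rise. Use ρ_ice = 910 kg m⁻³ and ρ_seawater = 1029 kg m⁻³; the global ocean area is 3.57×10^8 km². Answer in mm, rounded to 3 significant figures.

≈ 1.06 mm

Brenos: 0.61 × 3.92×10^9 m³ × (910/1029) = 2.115×10^9 m³ of water.
Selis: 0.61 × 636 Gt = 3.880×10^14 kg; dividing by ρ_w = 1029 kg m⁻³ gives 3.770×10^11 m³ of water.
Total added water ≈ 3.791×10^11 m³ over 3.57×10^14 m² → Δh = 1.06×10^-3 m = 1.06 mm.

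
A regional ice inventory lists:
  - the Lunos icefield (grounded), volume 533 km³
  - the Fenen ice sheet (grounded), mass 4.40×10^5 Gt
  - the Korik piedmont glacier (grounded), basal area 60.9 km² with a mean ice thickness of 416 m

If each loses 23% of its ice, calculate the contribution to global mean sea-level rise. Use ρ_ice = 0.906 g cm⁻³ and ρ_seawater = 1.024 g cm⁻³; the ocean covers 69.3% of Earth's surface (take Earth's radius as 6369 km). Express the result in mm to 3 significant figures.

Lunos: 0.23 × 533 km³ × (906/1024) = 108.5 km³ of water.
Fenen: 0.23 × 4.40×10^5 Gt = 1.012×10^17 kg; dividing by ρ_w = 1.024 g cm⁻³ = 1024 kg m⁻³ gives 9.883×10^13 m³ of water.
Korik: ice volume = 60.9 km² × 416 m = 25.33 km³; 0.23 × 25.33 × (906/1024) = 5.155 km³ of water.
Total added water ≈ 9.894×10^13 m³ over 3.53×10^14 m² → Δh = 0.280 m = 280 mm.

≈ 280 mm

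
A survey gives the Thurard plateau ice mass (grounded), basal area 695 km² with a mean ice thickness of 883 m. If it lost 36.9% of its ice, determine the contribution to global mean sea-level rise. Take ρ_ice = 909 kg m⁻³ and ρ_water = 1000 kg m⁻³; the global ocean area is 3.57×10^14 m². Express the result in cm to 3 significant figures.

≈ 0.0577 cm

Thurard: ice volume = 695 km² × 883 m = 613.7 km³; 0.369 × 613.7 × (909/1000) = 205.8 km³ of water.
Spread over 3.57×10^14 m² of ocean, Δh = 2.058×10^11 / 3.57×10^14 = 5.77×10^-4 m = 0.0577 cm.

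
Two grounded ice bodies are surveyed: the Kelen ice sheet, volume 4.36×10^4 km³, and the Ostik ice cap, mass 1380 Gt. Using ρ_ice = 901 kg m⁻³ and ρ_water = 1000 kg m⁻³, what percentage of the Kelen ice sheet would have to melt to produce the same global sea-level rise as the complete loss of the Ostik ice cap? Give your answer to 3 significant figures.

Equal sea-level rise means equal mass of meltwater, i.e. equal mass of ice lost.
Ice mass of Ostik: 1.380×10^15 kg; ice mass of Kelen: 3.928×10^16 kg.
Fraction required = 1.380×10^15 / 3.928×10^16 = 0.0351 → 3.51 %.

≈ 3.51 %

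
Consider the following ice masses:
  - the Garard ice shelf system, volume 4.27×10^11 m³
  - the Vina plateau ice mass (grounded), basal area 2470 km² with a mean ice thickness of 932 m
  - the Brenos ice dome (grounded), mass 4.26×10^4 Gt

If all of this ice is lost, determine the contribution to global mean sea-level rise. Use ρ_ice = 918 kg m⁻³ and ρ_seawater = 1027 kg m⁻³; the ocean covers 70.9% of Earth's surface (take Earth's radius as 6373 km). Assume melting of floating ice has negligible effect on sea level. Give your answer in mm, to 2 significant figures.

The Garard ice shelf system is floating and already displaces its own weight of water, so its melt adds essentially nothing to sea level.
Vina: ice volume = 2470 km² × 932 m = 2302 km³; 2302 × (918/1027) = 2058 km³ of water.
Brenos: 4.26×10^4 Gt = 4.260×10^16 kg; dividing by ρ_w = 1027 kg m⁻³ gives 4.148×10^13 m³ of water.
Total added water ≈ 4.354×10^13 m³ over 3.62×10^14 m² → Δh = 0.120 m = 120 mm.

≈ 120 mm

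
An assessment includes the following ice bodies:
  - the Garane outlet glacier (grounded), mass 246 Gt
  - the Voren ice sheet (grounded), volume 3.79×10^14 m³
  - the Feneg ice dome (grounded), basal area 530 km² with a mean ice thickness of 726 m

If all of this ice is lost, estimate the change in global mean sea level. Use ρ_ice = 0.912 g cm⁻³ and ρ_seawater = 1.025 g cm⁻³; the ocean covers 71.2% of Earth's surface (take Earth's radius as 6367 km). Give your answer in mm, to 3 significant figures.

≈ 931 mm

Garane: 246 Gt = 2.460×10^14 kg; dividing by ρ_w = 1.025 g cm⁻³ = 1025 kg m⁻³ gives 2.400×10^11 m³ of water.
Voren: 3.79×10^14 m³ × (912/1025) = 3.372×10^14 m³ of water.
Feneg: ice volume = 530 km² × 726 m = 384.8 km³; 384.8 × (912/1025) = 342.4 km³ of water.
Total added water ≈ 3.378×10^14 m³ over 3.63×10^14 m² → Δh = 0.931 m = 931 mm.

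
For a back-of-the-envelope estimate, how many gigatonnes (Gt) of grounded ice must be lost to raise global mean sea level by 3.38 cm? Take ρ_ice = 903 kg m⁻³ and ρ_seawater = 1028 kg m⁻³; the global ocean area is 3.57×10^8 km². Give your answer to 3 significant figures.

≈ 1.24×10^4 Gt

Required water volume = Δh × A = 0.0338 m × 3.57×10^14 m² = 1.207×10^13 m³.
ρ_w = 1028 kg m⁻³, so the mass of water = 1.207×10^13 m³ × 1028 kg m⁻³ = 1.240×10^16 kg = 1.24×10^4 Gt (and the same mass of ice, by conservation).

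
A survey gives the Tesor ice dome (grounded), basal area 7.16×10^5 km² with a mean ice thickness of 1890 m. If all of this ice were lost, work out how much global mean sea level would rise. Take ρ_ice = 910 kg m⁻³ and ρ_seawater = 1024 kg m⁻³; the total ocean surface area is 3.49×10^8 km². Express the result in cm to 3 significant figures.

Tesor: ice volume = 7.16×10^5 km² × 1890 m = 1.353×10^6 km³; 1.353×10^6 × (910/1024) = 1.203×10^6 km³ of water.
Spread over 3.49×10^14 m² of ocean, Δh = 1.203×10^15 / 3.49×10^14 = 3.45 m = 345 cm.

≈ 345 cm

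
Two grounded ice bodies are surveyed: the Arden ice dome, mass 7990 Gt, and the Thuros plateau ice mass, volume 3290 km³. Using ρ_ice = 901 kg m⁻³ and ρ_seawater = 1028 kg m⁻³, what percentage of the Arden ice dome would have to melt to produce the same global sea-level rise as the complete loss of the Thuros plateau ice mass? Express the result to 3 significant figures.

Equal sea-level rise means equal mass of meltwater, i.e. equal mass of ice lost.
Ice mass of Thuros: 2.964×10^15 kg; ice mass of Arden: 7.990×10^15 kg.
Fraction required = 2.964×10^15 / 7.990×10^15 = 0.371 → 37.1 %.

≈ 37.1 %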